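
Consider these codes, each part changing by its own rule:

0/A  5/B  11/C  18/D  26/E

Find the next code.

First component — differences are 5, 6, 7, … (increasing by 1 each time): 0, 5, 11, 18, 26 → 35.
Letter: letters move forward 1 place in the alphabet, so A, B, C, D, E → F.
Combining the parts gives 35/F.

35/F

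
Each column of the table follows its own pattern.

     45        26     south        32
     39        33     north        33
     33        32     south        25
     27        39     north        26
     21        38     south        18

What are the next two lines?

First component goes 45, 39, 33, 27, 21 → 15 → 9 (−6 each step).
Second component: alternating steps +7, −1, +7, −1, …, so 26, 33, 32, 39, 38 → 45 → 44.
Direction: alternates south ↔ north, so south, north, south, north, south → north → south.
Fourth component: alternating steps +1, −8, +1, −8, …, so 32, 33, 25, 26, 18 → 19 → 11.
So the next two lines are 15  45  north  19 and 9  44  south  11.

15  45  north  19; 9  44  south  11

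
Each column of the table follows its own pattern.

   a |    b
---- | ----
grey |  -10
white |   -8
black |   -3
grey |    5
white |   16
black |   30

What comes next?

Column a — repeats grey → white → black: grey, white, black, grey, white, black → grey.
Column b — differences are 2, 5, 8, … (increasing by 3 each time): -10, -8, -3, 5, 16, 30 → 47.
Combining the parts gives grey  47.

grey  47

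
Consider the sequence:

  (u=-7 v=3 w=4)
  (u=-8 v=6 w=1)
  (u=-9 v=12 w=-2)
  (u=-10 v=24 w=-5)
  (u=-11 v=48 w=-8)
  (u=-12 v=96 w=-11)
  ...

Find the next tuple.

(u=-13 v=192 w=-14)

For the u, −1 each step: -7, -8, -9, -10, -11, -12 → -13.
V: ×2 each step, so 3, 6, 12, 24, 48, 96 → 192.
W: −3 each step, so 4, 1, -2, -5, -8, -11 → -14.
Putting it together: (u=-13 v=192 w=-14).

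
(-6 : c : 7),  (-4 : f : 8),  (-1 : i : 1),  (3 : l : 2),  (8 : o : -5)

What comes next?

(14 : r : -4)

First component: differences are 2, 3, 4, … (increasing by 1 each time); -6, -4, -1, 3, 8 → 14.
Letter — letters move forward 3 places in the alphabet: c, f, i, l, o → r.
Third component: 7, 8, 1, 2, -5 → -4 (alternating steps +1, −7, +1, −7, …).
Putting it together: (14 : r : -4).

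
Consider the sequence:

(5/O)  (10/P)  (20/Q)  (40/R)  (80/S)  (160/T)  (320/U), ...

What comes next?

(640/V)

First slot — ×2 each step: 5, 10, 20, 40, 80, 160, 320 → 640.
Letter: letters move forward 1 place in the alphabet, so O, P, Q, R, S, T, U → V.
Combining the parts gives (640/V).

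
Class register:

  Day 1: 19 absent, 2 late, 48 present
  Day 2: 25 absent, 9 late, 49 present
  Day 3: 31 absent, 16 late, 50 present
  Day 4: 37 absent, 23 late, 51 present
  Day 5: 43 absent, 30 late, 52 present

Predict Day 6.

Absent: +6 each step; 19, 25, 31, 37, 43 → 49.
Late: +7 each step; 2, 9, 16, 23, 30 → 37.
Present — +1 each step: 48, 49, 50, 51, 52 → 53.
Putting it together: 49 absent, 37 late, 53 present.

49 absent, 37 late, 53 present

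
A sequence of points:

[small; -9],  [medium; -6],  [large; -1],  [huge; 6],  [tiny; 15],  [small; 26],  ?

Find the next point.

Size: repeats small → medium → large → huge → tiny, so small, medium, large, huge, tiny, small → medium.
Second slot: -9, -6, -1, 6, 15, 26 → 39 (differences are 3, 5, 7, … (increasing by 2 each time)).
Putting it together: [medium; 39].

[medium; 39]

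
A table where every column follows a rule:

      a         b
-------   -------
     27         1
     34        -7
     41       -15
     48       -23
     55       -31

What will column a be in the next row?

62

For the column a, +7 each step: 27, 34, 41, 48, 55 → 62.
Column b — −8 each step: 1, -7, -15, -23, -31 → -39.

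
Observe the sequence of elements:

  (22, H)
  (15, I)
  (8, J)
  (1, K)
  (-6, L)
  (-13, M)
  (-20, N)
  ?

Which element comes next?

(-27, O)

First entry goes 22, 15, 8, 1, -6, -13, -20 → -27 (−7 each step).
Letter: H, I, J, K, L, M, N → O (letters move forward 1 place in the alphabet).
So the next element is (-27, O).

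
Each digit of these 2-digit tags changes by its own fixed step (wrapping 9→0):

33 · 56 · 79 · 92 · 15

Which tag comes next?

First digit goes 3, 5, 7, 9, 1 → 3 (+2 each step, mod 10).
Second digit: +3 each step, mod 10; 3, 6, 9, 2, 5 → 8.
So the next tag is 38.

38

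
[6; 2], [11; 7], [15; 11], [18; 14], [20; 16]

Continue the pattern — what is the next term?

[21; 17]

First part: 6, 11, 15, 18, 20 → 21 (differences are 5, 4, 3, … (decreasing by 1 each time)).
For the second part, always 4 less than the first part: 2, 7, 11, 14, 16 → 17.
So the next term is [21; 17].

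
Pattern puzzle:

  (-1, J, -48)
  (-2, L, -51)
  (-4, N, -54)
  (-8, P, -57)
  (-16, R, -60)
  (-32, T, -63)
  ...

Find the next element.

First entry: ×2 each step; -1, -2, -4, -8, -16, -32 → -64.
Letter: J, L, N, P, R, T → V (letters move forward 2 places in the alphabet).
Third entry: -48, -51, -54, -57, -60, -63 → -66 (−3 each step).
Putting it together: (-64, V, -66).

(-64, V, -66)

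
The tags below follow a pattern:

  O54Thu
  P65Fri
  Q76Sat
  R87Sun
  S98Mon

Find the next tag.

T109Tue

Letter: letters move forward 1 place in the alphabet, so O, P, Q, R, S → T.
Second component: +11 each step; 54, 65, 76, 87, 98 → 109.
Day goes Thu, Fri, Sat, Sun, Mon → Tue (runs through the weekdays Mon→Sun).
Combining the parts gives T109Tue.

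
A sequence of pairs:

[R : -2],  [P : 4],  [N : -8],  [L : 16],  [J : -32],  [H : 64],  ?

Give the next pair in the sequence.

Letter goes R, P, N, L, J, H → F (letters move back 2 places in the alphabet).
Second value goes -2, 4, -8, 16, -32, 64 → -128 (×(-2) each step).
So the next pair is [F : -128].

[F : -128]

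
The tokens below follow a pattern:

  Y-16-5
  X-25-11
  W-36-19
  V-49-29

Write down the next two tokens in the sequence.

U-64-41 then T-81-55

Letter: letters move back 1 place in the alphabet, so Y, X, W, V → U → T.
Second component goes 16, 25, 36, 49 → 64 → 81 (perfect squares: 4², 5², 6², …).
For the third component, differences are 6, 8, 10, … (increasing by 2 each time): 5, 11, 19, 29 → 41 → 55.
Putting the parts together: U-64-41 and then T-81-55.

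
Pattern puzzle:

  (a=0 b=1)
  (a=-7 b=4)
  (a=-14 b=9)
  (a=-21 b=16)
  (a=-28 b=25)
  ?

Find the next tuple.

(a=-35 b=36)

A — −7 each step: 0, -7, -14, -21, -28 → -35.
B — perfect squares: 1², 2², 3², …: 1, 4, 9, 16, 25 → 36.
Putting it together: (a=-35 b=36).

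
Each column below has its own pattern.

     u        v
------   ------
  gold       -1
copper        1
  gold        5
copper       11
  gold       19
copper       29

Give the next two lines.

gold  41; copper  55

Column u: alternates gold ↔ copper; gold, copper, gold, copper, gold, copper → gold → copper.
Column v: differences are 2, 4, 6, … (increasing by 2 each time); -1, 1, 5, 11, 19, 29 → 41 → 55.
So the next two lines are gold  41 and copper  55.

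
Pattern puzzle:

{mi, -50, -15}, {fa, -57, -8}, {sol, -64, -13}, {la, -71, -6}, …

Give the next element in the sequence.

Note: mi, fa, sol, la → ti (runs through the solfège scale do→ti).
For the second entry, −7 each step: -50, -57, -64, -71 → -78.
Third entry: alternating steps +7, −5, +7, −5, …, so -15, -8, -13, -6 → -11.
Combining the parts gives {ti, -78, -11}.

{ti, -78, -11}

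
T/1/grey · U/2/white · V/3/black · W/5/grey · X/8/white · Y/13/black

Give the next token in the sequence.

Letter: T, U, V, W, X, Y → Z (letters move forward 1 place in the alphabet).
Second component: 1, 2, 3, 5, 8, 13 → 21 (each term is the sum of the two before it).
Shade: repeats grey → white → black, so grey, white, black, grey, white, black → grey.
Combining the parts gives Z/21/grey.

Z/21/grey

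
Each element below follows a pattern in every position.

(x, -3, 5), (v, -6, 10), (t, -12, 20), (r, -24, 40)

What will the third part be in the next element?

Third part: ×2 each step; 5, 10, 20, 40 → 80.

80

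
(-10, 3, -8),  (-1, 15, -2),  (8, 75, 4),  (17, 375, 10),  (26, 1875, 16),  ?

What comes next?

First value: +9 each step, so -10, -1, 8, 17, 26 → 35.
Second value — ×5 each step: 3, 15, 75, 375, 1875 → 9375.
Third value: +6 each step; -8, -2, 4, 10, 16 → 22.
So the next triple is (35, 9375, 22).

(35, 9375, 22)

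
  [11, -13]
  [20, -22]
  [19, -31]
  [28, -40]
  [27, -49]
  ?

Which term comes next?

First component: 11, 20, 19, 28, 27 → 36 (alternating steps +9, −1, +9, −1, …).
Second component: −9 each step; -13, -22, -31, -40, -49 → -58.
So the next term is [36, -58].

[36, -58]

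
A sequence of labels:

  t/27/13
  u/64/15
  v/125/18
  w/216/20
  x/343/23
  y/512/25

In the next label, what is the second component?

For the second component, perfect cubes: 3³, 4³, 5³, …: 27, 64, 125, 216, 343, 512 → 729.

729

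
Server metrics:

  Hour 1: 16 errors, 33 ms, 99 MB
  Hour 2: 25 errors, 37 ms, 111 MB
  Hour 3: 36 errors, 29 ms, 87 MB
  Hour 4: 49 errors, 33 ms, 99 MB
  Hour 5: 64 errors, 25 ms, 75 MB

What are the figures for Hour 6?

81 errors, 29 ms, 87 MB

Errors: perfect squares: 4², 5², 6², …, so 16, 25, 36, 49, 64 → 81.
Ms goes 33, 37, 29, 33, 25 → 29 (alternating steps +4, −8, +4, −8, …).
MB — always 3 × the ms: 99, 111, 87, 99, 75 → 87.
Putting it together: 81 errors, 29 ms, 87 MB.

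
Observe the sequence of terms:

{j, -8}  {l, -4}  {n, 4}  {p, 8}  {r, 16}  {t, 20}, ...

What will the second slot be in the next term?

28

Second slot: -8, -4, 4, 8, 16, 20 → 28 (alternating steps +4, +8, +4, +8, …).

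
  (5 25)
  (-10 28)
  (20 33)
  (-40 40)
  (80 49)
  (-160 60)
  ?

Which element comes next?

(320 73)

First coordinate: ×(-2) each step; 5, -10, 20, -40, 80, -160 → 320.
Second coordinate: differences are 3, 5, 7, … (increasing by 2 each time), so 25, 28, 33, 40, 49, 60 → 73.
Putting it together: (320 73).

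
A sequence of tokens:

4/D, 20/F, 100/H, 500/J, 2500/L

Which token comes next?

First component: ×5 each step, so 4, 20, 100, 500, 2500 → 12500.
Letter: letters move forward 2 places in the alphabet; D, F, H, J, L → N.
Putting it together: 12500/N.

12500/N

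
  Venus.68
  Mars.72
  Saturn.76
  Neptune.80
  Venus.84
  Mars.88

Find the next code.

Planet: repeats Venus → Mars → Saturn → Neptune, so Venus, Mars, Saturn, Neptune, Venus, Mars → Saturn.
Second component — +4 each step: 68, 72, 76, 80, 84, 88 → 92.
Putting it together: Saturn.92.

Saturn.92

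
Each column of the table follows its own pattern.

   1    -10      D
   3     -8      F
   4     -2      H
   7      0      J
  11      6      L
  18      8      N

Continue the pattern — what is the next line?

First component: each term is the sum of the two before it, so 1, 3, 4, 7, 11, 18 → 29.
Second component: alternating steps +2, +6, +2, +6, …, so -10, -8, -2, 0, 6, 8 → 14.
Letter: letters move forward 2 places in the alphabet; D, F, H, J, L, N → P.
Putting it together: 29  14  P.

29  14  P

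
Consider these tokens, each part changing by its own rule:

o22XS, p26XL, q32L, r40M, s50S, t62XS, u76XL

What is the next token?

For the letter, letters move forward 1 place in the alphabet: o, p, q, r, s, t, u → v.
Second component: 22, 26, 32, 40, 50, 62, 76 → 92 (differences are 4, 6, 8, … (increasing by 2 each time)).
For the size, repeats XS → XL → L → M → S: XS, XL, L, M, S, XS, XL → L.
Putting it together: v92L.

v92L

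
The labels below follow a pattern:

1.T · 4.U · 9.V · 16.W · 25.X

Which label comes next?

First component: perfect squares: 1², 2², 3², …; 1, 4, 9, 16, 25 → 36.
Letter: letters move forward 1 place in the alphabet, so T, U, V, W, X → Y.
Putting it together: 36.Y.

36.Y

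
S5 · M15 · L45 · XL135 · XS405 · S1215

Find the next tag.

M3645

Size: repeats S → M → L → XL → XS; S, M, L, XL, XS, S → M.
Second component: ×3 each step, so 5, 15, 45, 135, 405, 1215 → 3645.
Putting it together: M3645.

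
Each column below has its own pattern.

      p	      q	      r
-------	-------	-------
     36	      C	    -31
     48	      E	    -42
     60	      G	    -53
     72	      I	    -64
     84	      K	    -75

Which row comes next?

Column p: +12 each step, so 36, 48, 60, 72, 84 → 96.
Column q goes C, E, G, I, K → M (letters move forward 2 places in the alphabet).
Column r goes -31, -42, -53, -64, -75 → -86 (−11 each step).
Putting it together: 96  M  -86.

96  M  -86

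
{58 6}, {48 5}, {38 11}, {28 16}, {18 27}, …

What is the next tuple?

{8 43}

First coordinate: −10 each step; 58, 48, 38, 28, 18 → 8.
Second coordinate: each term is the sum of the two before it, so 6, 5, 11, 16, 27 → 43.
Putting it together: {8 43}.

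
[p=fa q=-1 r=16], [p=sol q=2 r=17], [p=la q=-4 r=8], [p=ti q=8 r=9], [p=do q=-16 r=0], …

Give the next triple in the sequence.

[p=re q=32 r=1]

P: runs through the solfège scale do→ti, so fa, sol, la, ti, do → re.
Q — ×(-2) each step: -1, 2, -4, 8, -16 → 32.
R: alternating steps +1, −9, +1, −9, …, so 16, 17, 8, 9, 0 → 1.
Combining the parts gives [p=re q=32 r=1].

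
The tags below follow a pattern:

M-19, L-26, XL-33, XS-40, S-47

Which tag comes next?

M-54

Size goes M, L, XL, XS, S → M (runs through clothing sizes XS→XL).
Second component: 19, 26, 33, 40, 47 → 54 (+7 each step).
Combining the parts gives M-54.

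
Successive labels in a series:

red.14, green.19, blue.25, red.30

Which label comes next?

green.36

Colour — repeats red → green → blue: red, green, blue, red → green.
Second component: 14, 19, 25, 30 → 36 (alternating steps +5, +6, +5, +6, …).
Putting it together: green.36.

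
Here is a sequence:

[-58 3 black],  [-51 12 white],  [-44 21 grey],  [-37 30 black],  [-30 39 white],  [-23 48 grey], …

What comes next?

[-16 57 black]

First part — +7 each step: -58, -51, -44, -37, -30, -23 → -16.
Second part: +9 each step; 3, 12, 21, 30, 39, 48 → 57.
Shade: repeats black → white → grey; black, white, grey, black, white, grey → black.
Combining the parts gives [-16 57 black].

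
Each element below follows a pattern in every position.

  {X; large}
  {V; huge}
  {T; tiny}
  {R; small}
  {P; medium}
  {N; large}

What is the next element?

For the letter, letters move back 2 places in the alphabet: X, V, T, R, P, N → L.
Size goes large, huge, tiny, small, medium, large → huge (repeats large → huge → tiny → small → medium).
Combining the parts gives {L; huge}.

{L; huge}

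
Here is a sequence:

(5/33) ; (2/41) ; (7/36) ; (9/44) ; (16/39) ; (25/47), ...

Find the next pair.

(41/42)

First part goes 5, 2, 7, 9, 16, 25 → 41 (each term is the sum of the two before it).
Second part: alternating steps +8, −5, +8, −5, …, so 33, 41, 36, 44, 39, 47 → 42.
Putting it together: (41/42).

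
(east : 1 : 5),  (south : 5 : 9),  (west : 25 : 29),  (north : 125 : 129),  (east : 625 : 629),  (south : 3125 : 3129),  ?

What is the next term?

(west : 15625 : 15629)

Direction: repeats east → south → west → north; east, south, west, north, east, south → west.
For the second entry, ×5 each step: 1, 5, 25, 125, 625, 3125 → 15625.
For the third entry, always 4 more than the second entry: 5, 9, 29, 129, 629, 3129 → 15629.
So the next term is (west : 15625 : 15629).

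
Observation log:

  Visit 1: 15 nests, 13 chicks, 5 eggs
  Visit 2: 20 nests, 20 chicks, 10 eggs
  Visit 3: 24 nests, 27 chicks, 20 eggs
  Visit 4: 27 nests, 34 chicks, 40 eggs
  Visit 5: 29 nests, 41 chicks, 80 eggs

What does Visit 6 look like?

30 nests, 48 chicks, 160 eggs

Nests goes 15, 20, 24, 27, 29 → 30 (differences are 5, 4, 3, … (decreasing by 1 each time)).
Chicks goes 13, 20, 27, 34, 41 → 48 (+7 each step).
Eggs: ×2 each step; 5, 10, 20, 40, 80 → 160.
Combining the parts gives 30 nests, 48 chicks, 160 eggs.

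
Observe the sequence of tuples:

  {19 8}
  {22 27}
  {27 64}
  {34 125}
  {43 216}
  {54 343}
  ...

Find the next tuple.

{67 512}

First slot: differences are 3, 5, 7, … (increasing by 2 each time), so 19, 22, 27, 34, 43, 54 → 67.
Second slot: perfect cubes: 2³, 3³, 4³, …, so 8, 27, 64, 125, 216, 343 → 512.
Putting it together: {67 512}.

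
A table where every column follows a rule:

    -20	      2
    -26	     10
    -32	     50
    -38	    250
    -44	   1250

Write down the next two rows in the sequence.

First component: −6 each step, so -20, -26, -32, -38, -44 → -50 → -56.
Second component: 2, 10, 50, 250, 1250 → 6250 → 31250 (×5 each step).
So the next two rows are -50  6250 and -56  31250.

-50  6250; -56  31250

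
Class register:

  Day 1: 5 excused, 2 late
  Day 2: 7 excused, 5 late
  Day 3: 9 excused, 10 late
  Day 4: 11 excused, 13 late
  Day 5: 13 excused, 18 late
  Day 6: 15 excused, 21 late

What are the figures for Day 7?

For the excused, +2 each step: 5, 7, 9, 11, 13, 15 → 17.
Late: alternating steps +3, +5, +3, +5, …; 2, 5, 10, 13, 18, 21 → 26.
Combining the parts gives 17 excused, 26 late.

17 excused, 26 late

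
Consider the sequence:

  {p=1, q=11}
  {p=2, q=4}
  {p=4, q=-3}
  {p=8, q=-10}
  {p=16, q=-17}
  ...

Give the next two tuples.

{p=32, q=-24}, {p=64, q=-31}

For the p, ×2 each step: 1, 2, 4, 8, 16 → 32 → 64.
For the q, −7 each step: 11, 4, -3, -10, -17 → -24 → -31.
So the next two tuples are {p=32, q=-24} and {p=64, q=-31}.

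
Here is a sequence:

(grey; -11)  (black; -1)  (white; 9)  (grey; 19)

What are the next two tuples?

Shade: repeats grey → black → white; grey, black, white, grey → black → white.
Second component: +10 each step, so -11, -1, 9, 19 → 29 → 39.
So the next two tuples are (black; 29) and (white; 39).

(black; 29), (white; 39)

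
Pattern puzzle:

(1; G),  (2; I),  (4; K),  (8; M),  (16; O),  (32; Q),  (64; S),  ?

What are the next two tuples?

First value: ×2 each step, so 1, 2, 4, 8, 16, 32, 64 → 128 → 256.
Letter: G, I, K, M, O, Q, S → U → W (letters move forward 2 places in the alphabet).
So the next two tuples are (128; U) and (256; W).

(128; U), (256; W)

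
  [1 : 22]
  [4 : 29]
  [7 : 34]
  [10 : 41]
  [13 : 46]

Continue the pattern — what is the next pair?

First slot: +3 each step; 1, 4, 7, 10, 13 → 16.
Second slot goes 22, 29, 34, 41, 46 → 53 (alternating steps +7, +5, +7, +5, …).
So the next pair is [16 : 53].

[16 : 53]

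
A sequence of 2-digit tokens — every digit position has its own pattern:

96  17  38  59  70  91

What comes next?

12

First digit goes 9, 1, 3, 5, 7, 9 → 1 (+2 each step, mod 10).
Second digit — +1 each step, mod 10: 6, 7, 8, 9, 0, 1 → 2.
Putting it together: 12.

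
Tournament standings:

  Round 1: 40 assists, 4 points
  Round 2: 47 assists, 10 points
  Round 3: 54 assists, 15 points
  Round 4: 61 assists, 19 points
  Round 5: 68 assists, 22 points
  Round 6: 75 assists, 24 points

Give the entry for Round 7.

82 assists, 25 points

Assists: +7 each step; 40, 47, 54, 61, 68, 75 → 82.
Points goes 4, 10, 15, 19, 22, 24 → 25 (differences are 6, 5, 4, … (decreasing by 1 each time)).
Putting it together: 82 assists, 25 points.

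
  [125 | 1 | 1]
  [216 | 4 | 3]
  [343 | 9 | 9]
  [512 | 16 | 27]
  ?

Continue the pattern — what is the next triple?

[729 | 25 | 81]

First part goes 125, 216, 343, 512 → 729 (perfect cubes: 5³, 6³, 7³, …).
Second part: 1, 4, 9, 16 → 25 (perfect squares: 1², 2², 3², …).
Third part: ×3 each step; 1, 3, 9, 27 → 81.
Combining the parts gives [729 | 25 | 81].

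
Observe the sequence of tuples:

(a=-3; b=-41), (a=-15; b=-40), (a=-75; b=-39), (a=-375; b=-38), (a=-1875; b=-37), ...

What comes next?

(a=-9375; b=-36)

For the a, ×5 each step: -3, -15, -75, -375, -1875 → -9375.
For the b, +1 each step: -41, -40, -39, -38, -37 → -36.
Putting it together: (a=-9375; b=-36).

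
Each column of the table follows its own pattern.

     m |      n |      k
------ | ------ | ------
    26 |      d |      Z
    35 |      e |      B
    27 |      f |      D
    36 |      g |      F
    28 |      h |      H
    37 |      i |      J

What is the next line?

Column m: 26, 35, 27, 36, 28, 37 → 29 (alternating steps +9, −8, +9, −8, …).
Column n — letters move forward 1 place in the alphabet: d, e, f, g, h, i → j.
Column k — letters move forward 2 places in the alphabet, wrapping Z→A: Z, B, D, F, H, J → L.
Putting it together: 29  j  L.

29  j  L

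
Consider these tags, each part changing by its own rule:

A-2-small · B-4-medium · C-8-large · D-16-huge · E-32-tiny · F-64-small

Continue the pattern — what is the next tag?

G-128-medium

Letter: A, B, C, D, E, F → G (letters move forward 1 place in the alphabet).
Second component: ×2 each step, so 2, 4, 8, 16, 32, 64 → 128.
Size goes small, medium, large, huge, tiny, small → medium (repeats small → medium → large → huge → tiny).
Combining the parts gives G-128-medium.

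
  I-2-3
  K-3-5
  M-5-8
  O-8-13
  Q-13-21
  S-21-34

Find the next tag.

Letter: letters move forward 2 places in the alphabet; I, K, M, O, Q, S → U.
Second component: each term is the sum of the two before it; 2, 3, 5, 8, 13, 21 → 34.
Third component: each term is the sum of the two before it; 3, 5, 8, 13, 21, 34 → 55.
So the next tag is U-34-55.

U-34-55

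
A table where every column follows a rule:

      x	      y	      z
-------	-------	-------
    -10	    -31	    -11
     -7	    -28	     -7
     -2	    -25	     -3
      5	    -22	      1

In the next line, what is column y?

Column y — +3 each step: -31, -28, -25, -22 → -19.

-19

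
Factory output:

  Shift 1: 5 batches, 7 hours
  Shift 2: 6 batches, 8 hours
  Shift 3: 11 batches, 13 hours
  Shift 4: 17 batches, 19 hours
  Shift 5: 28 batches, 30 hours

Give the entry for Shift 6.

For the batches, each term is the sum of the two before it: 5, 6, 11, 17, 28 → 45.
For the hours, always 2 more than the batches: 7, 8, 13, 19, 30 → 47.
Putting it together: 45 batches, 47 hours.

45 batches, 47 hours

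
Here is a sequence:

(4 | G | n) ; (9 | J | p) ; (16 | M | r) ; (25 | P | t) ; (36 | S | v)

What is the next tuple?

(49 | V | x)

For the first slot, perfect squares: 2², 3², 4², …: 4, 9, 16, 25, 36 → 49.
First letter — letters move forward 3 places in the alphabet: G, J, M, P, S → V.
For the second letter, letters move forward 2 places in the alphabet: n, p, r, t, v → x.
Putting it together: (49 | V | x).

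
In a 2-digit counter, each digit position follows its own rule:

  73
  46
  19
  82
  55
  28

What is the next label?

91

First digit: −3 each step, mod 10, so 7, 4, 1, 8, 5, 2 → 9.
Second digit: +3 each step, mod 10, so 3, 6, 9, 2, 5, 8 → 1.
So the next label is 91.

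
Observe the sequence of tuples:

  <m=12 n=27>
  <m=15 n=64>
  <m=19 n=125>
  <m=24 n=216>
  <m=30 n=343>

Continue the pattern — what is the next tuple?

<m=37 n=512>

M: 12, 15, 19, 24, 30 → 37 (differences are 3, 4, 5, … (increasing by 1 each time)).
For the n, perfect cubes: 3³, 4³, 5³, …: 27, 64, 125, 216, 343 → 512.
Putting it together: <m=37 n=512>.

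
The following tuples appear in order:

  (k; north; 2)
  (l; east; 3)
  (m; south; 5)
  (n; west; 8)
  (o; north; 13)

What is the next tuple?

(p; east; 21)

Letter: letters move forward 1 place in the alphabet; k, l, m, n, o → p.
Direction goes north, east, south, west, north → east (repeats north → east → south → west).
Third value: 2, 3, 5, 8, 13 → 21 (each term is the sum of the two before it).
So the next tuple is (p; east; 21).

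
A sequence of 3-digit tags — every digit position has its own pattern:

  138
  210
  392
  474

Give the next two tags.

556, 638

For the first digit, +1 each step, mod 10: 1, 2, 3, 4 → 5 → 6.
For the second digit, −2 each step, mod 10: 3, 1, 9, 7 → 5 → 3.
Third digit: 8, 0, 2, 4 → 6 → 8 (+2 each step, mod 10).
Putting the parts together: 556 and then 638.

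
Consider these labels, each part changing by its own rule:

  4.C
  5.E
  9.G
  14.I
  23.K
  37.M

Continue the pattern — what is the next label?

60.O

For the first component, each term is the sum of the two before it: 4, 5, 9, 14, 23, 37 → 60.
Letter — letters move forward 2 places in the alphabet: C, E, G, I, K, M → O.
Combining the parts gives 60.O.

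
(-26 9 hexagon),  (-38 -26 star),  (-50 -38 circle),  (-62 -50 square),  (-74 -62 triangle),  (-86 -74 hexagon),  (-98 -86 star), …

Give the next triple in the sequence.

First coordinate goes -26, -38, -50, -62, -74, -86, -98 → -110 (−12 each step).
Second coordinate goes 9, -26, -38, -50, -62, -74, -86 → -98 (always the previous value of the first coordinate).
Shape — repeats hexagon → star → circle → square → triangle: hexagon, star, circle, square, triangle, hexagon, star → circle.
Putting it together: (-110 -98 circle).

(-110 -98 circle)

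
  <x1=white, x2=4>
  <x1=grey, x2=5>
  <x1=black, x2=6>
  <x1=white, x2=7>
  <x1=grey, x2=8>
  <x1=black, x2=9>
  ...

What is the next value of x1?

For the x1, repeats white → grey → black: white, grey, black, white, grey, black → white.

white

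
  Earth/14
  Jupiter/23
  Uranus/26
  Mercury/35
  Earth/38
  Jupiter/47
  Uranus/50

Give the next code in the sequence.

Planet: Earth, Jupiter, Uranus, Mercury, Earth, Jupiter, Uranus → Mercury (repeats Earth → Jupiter → Uranus → Mercury).
Second component: alternating steps +9, +3, +9, +3, …; 14, 23, 26, 35, 38, 47, 50 → 59.
So the next code is Mercury/59.

Mercury/59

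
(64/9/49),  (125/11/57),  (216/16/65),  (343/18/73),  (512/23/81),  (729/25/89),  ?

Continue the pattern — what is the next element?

First entry: perfect cubes: 4³, 5³, 6³, …; 64, 125, 216, 343, 512, 729 → 1000.
Second entry: 9, 11, 16, 18, 23, 25 → 30 (alternating steps +2, +5, +2, +5, …).
Third entry — +8 each step: 49, 57, 65, 73, 81, 89 → 97.
Putting it together: (1000/30/97).

(1000/30/97)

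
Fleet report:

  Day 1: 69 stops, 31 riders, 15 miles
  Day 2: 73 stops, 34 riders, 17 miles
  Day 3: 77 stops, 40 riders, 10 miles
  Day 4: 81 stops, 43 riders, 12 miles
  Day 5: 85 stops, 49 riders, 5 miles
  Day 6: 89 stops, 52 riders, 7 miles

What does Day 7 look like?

93 stops, 58 riders, 0 miles

Stops goes 69, 73, 77, 81, 85, 89 → 93 (+4 each step).
Riders: alternating steps +3, +6, +3, +6, …; 31, 34, 40, 43, 49, 52 → 58.
Miles — alternating steps +2, −7, +2, −7, …: 15, 17, 10, 12, 5, 7 → 0.
So the next line is 93 stops, 58 riders, 0 miles.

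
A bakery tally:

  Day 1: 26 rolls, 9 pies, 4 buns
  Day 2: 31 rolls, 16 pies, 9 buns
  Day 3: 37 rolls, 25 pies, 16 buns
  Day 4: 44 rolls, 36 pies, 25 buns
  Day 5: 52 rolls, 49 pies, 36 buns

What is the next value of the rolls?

Rolls goes 26, 31, 37, 44, 52 → 61 (differences are 5, 6, 7, … (increasing by 1 each time)).

61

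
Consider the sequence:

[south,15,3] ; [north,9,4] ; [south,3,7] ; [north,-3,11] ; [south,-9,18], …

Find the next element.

Direction — alternates south ↔ north: south, north, south, north, south → north.
For the second component, −6 each step: 15, 9, 3, -3, -9 → -15.
Third component goes 3, 4, 7, 11, 18 → 29 (each term is the sum of the two before it).
Putting it together: [north,-15,29].

[north,-15,29]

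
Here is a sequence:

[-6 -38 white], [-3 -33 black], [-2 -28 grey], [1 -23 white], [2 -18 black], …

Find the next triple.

For the first slot, alternating steps +3, +1, +3, +1, …: -6, -3, -2, 1, 2 → 5.
Second slot — +5 each step: -38, -33, -28, -23, -18 → -13.
Shade: white, black, grey, white, black → grey (repeats white → black → grey).
So the next triple is [5 -13 grey].

[5 -13 grey]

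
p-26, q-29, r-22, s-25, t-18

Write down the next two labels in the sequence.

u-21, v-14

Letter goes p, q, r, s, t → u → v (letters move forward 1 place in the alphabet).
For the second component, alternating steps +3, −7, +3, −7, …: 26, 29, 22, 25, 18 → 21 → 14.
Putting the parts together: u-21 and then v-14.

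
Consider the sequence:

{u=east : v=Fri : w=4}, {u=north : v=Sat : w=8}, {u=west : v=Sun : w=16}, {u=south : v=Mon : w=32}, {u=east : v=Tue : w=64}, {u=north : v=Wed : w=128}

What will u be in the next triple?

west

U — repeats east → north → west → south: east, north, west, south, east, north → west.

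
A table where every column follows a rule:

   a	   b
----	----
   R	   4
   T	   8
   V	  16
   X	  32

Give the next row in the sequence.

Column a: letters move forward 2 places in the alphabet; R, T, V, X → Z.
Column b: 4, 8, 16, 32 → 64 (×2 each step).
Combining the parts gives Z  64.

Z  64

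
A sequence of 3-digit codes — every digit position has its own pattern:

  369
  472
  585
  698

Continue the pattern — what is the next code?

First digit: 3, 4, 5, 6 → 7 (+1 each step, mod 10).
For the second digit, +1 each step, mod 10: 6, 7, 8, 9 → 0.
Third digit: +3 each step, mod 10, so 9, 2, 5, 8 → 1.
Putting it together: 701.

701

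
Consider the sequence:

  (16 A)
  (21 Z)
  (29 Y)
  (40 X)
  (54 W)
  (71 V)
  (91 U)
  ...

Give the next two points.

First entry: differences are 5, 8, 11, … (increasing by 3 each time), so 16, 21, 29, 40, 54, 71, 91 → 114 → 140.
Letter goes A, Z, Y, X, W, V, U → T → S (letters move back 1 place in the alphabet, wrapping A→Z).
Putting the parts together: (114 T) and then (140 S).

(114 T), (140 S)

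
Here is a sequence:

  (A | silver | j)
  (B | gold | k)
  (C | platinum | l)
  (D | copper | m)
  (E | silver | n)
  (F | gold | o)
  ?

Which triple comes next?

First letter goes A, B, C, D, E, F → G (letters move forward 1 place in the alphabet).
Metal goes silver, gold, platinum, copper, silver, gold → platinum (repeats silver → gold → platinum → copper).
Second letter goes j, k, l, m, n, o → p (letters move forward 1 place in the alphabet).
Combining the parts gives (G | platinum | p).

(G | platinum | p)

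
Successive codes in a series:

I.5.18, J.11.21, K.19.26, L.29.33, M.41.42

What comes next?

Letter goes I, J, K, L, M → N (letters move forward 1 place in the alphabet).
Second component — differences are 6, 8, 10, … (increasing by 2 each time): 5, 11, 19, 29, 41 → 55.
For the third component, differences are 3, 5, 7, … (increasing by 2 each time): 18, 21, 26, 33, 42 → 53.
Combining the parts gives N.55.53.

N.55.53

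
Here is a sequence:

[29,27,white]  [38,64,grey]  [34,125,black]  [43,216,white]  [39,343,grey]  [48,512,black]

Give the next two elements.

For the first value, alternating steps +9, −4, +9, −4, …: 29, 38, 34, 43, 39, 48 → 44 → 53.
Second value goes 27, 64, 125, 216, 343, 512 → 729 → 1000 (perfect cubes: 3³, 4³, 5³, …).
For the shade, repeats white → grey → black: white, grey, black, white, grey, black → white → grey.
Putting the parts together: [44,729,white] and then [53,1000,grey].

[44,729,white], [53,1000,grey]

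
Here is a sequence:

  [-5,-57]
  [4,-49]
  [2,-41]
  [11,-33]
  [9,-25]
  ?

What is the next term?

[18,-17]

First coordinate: alternating steps +9, −2, +9, −2, …, so -5, 4, 2, 11, 9 → 18.
Second coordinate: +8 each step, so -57, -49, -41, -33, -25 → -17.
So the next term is [18,-17].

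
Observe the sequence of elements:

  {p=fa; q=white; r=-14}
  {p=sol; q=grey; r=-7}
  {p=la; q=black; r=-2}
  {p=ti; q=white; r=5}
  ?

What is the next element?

P — runs through the solfège scale do→ti: fa, sol, la, ti → do.
Q: white, grey, black, white → grey (repeats white → grey → black).
R — alternating steps +7, +5, +7, +5, …: -14, -7, -2, 5 → 10.
Combining the parts gives {p=do; q=grey; r=10}.

{p=do; q=grey; r=10}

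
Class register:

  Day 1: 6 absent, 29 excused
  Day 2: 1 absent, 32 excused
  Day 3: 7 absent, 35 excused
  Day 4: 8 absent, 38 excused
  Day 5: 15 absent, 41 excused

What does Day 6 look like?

Absent goes 6, 1, 7, 8, 15 → 23 (each term is the sum of the two before it).
Excused: +3 each step; 29, 32, 35, 38, 41 → 44.
So the next record is 23 absent, 44 excused.

23 absent, 44 excused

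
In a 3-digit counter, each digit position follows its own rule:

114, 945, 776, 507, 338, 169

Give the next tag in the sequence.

990

First digit — −2 each step, mod 10: 1, 9, 7, 5, 3, 1 → 9.
Second digit goes 1, 4, 7, 0, 3, 6 → 9 (+3 each step, mod 10).
Third digit: 4, 5, 6, 7, 8, 9 → 0 (+1 each step, mod 10).
So the next tag is 990.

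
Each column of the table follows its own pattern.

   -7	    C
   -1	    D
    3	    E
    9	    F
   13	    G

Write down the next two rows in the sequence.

19  H; 23  I

First component goes -7, -1, 3, 9, 13 → 19 → 23 (alternating steps +6, +4, +6, +4, …).
Letter — letters move forward 1 place in the alphabet: C, D, E, F, G → H → I.
Putting the parts together: 19  H and then 23  I.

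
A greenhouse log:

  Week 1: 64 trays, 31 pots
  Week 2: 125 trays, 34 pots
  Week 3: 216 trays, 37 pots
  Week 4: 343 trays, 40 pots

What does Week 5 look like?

512 trays, 43 pots

Trays — perfect cubes: 4³, 5³, 6³, …: 64, 125, 216, 343 → 512.
For the pots, +3 each step: 31, 34, 37, 40 → 43.
So the next row is 512 trays, 43 pots.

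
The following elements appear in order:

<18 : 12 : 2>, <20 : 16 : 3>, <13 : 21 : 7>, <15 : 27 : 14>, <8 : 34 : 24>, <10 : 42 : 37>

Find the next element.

<3 : 51 : 53>

First part: alternating steps +2, −7, +2, −7, …, so 18, 20, 13, 15, 8, 10 → 3.
Second part: differences are 4, 5, 6, … (increasing by 1 each time), so 12, 16, 21, 27, 34, 42 → 51.
Third part goes 2, 3, 7, 14, 24, 37 → 53 (differences are 1, 4, 7, … (increasing by 3 each time)).
Combining the parts gives <3 : 51 : 53>.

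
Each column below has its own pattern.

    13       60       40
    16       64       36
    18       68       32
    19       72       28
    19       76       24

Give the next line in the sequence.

18  80  20

First component: 13, 16, 18, 19, 19 → 18 (differences are 3, 2, 1, … (decreasing by 1 each time)).
For the second component, +4 each step: 60, 64, 68, 72, 76 → 80.
Third component — together with the second component always sums to 100: 40, 36, 32, 28, 24 → 20.
So the next line is 18  80  20.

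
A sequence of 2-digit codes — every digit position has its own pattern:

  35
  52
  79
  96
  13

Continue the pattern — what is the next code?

30

First digit: +2 each step, mod 10; 3, 5, 7, 9, 1 → 3.
Second digit: 5, 2, 9, 6, 3 → 0 (−3 each step, mod 10).
Putting it together: 30.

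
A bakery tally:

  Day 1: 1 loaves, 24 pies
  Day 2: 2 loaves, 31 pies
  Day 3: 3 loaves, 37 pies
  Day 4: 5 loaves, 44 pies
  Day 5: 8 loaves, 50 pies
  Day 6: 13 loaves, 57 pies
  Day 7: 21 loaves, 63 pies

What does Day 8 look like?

34 loaves, 70 pies

Loaves goes 1, 2, 3, 5, 8, 13, 21 → 34 (each term is the sum of the two before it).
For the pies, alternating steps +7, +6, +7, +6, …: 24, 31, 37, 44, 50, 57, 63 → 70.
Combining the parts gives 34 loaves, 70 pies.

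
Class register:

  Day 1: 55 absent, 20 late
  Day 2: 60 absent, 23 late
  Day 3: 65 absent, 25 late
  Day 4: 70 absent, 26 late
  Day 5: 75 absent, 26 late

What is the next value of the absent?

80

Absent: 55, 60, 65, 70, 75 → 80 (+5 each step).
Late: 20, 23, 25, 26, 26 → 25 (differences are 3, 2, 1, … (decreasing by 1 each time)).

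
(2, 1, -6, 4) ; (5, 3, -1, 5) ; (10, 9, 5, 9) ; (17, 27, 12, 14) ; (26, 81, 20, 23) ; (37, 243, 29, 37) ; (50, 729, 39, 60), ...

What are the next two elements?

First coordinate: differences are 3, 5, 7, … (increasing by 2 each time), so 2, 5, 10, 17, 26, 37, 50 → 65 → 82.
Second coordinate goes 1, 3, 9, 27, 81, 243, 729 → 2187 → 6561 (×3 each step).
Third coordinate goes -6, -1, 5, 12, 20, 29, 39 → 50 → 62 (differences are 5, 6, 7, … (increasing by 1 each time)).
Fourth coordinate — each term is the sum of the two before it: 4, 5, 9, 14, 23, 37, 60 → 97 → 157.
Putting the parts together: (65, 2187, 50, 97) and then (82, 6561, 62, 157).

(65, 2187, 50, 97), (82, 6561, 62, 157)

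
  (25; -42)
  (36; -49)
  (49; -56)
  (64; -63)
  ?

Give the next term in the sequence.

For the first value, perfect squares: 5², 6², 7², …: 25, 36, 49, 64 → 81.
Second value: −7 each step; -42, -49, -56, -63 → -70.
Combining the parts gives (81; -70).

(81; -70)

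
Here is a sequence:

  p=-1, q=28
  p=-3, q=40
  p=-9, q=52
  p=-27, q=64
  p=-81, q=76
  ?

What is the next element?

P: ×3 each step; -1, -3, -9, -27, -81 → -243.
Q goes 28, 40, 52, 64, 76 → 88 (+12 each step).
Putting it together: p=-243, q=88.

p=-243, q=88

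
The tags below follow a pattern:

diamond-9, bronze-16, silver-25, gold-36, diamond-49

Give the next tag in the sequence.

bronze-64

Rank — repeats diamond → bronze → silver → gold: diamond, bronze, silver, gold, diamond → bronze.
Second component: 9, 16, 25, 36, 49 → 64 (perfect squares: 3², 4², 5², …).
Putting it together: bronze-64.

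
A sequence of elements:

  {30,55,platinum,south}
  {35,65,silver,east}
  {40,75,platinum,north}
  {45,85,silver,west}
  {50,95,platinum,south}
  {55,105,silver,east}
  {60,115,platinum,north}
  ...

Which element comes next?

For the first part, +5 each step: 30, 35, 40, 45, 50, 55, 60 → 65.
Second part: +10 each step; 55, 65, 75, 85, 95, 105, 115 → 125.
Metal: alternates platinum ↔ silver; platinum, silver, platinum, silver, platinum, silver, platinum → silver.
Direction goes south, east, north, west, south, east, north → west (repeats south → east → north → west).
Putting it together: {65,125,silver,west}.

{65,125,silver,west}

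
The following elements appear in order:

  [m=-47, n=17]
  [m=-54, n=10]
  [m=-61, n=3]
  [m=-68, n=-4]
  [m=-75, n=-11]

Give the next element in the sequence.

[m=-82, n=-18]

M: −7 each step, so -47, -54, -61, -68, -75 → -82.
N: 17, 10, 3, -4, -11 → -18 (−7 each step).
Combining the parts gives [m=-82, n=-18].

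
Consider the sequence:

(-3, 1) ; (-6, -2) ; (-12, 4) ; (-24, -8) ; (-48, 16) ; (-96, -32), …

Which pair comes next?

(-192, 64)

For the first value, ×2 each step: -3, -6, -12, -24, -48, -96 → -192.
Second value: ×(-2) each step; 1, -2, 4, -8, 16, -32 → 64.
Putting it together: (-192, 64).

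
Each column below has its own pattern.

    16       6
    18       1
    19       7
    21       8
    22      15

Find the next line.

24  23

For the first component, alternating steps +2, +1, +2, +1, …: 16, 18, 19, 21, 22 → 24.
Second component: 6, 1, 7, 8, 15 → 23 (each term is the sum of the two before it).
So the next line is 24  23.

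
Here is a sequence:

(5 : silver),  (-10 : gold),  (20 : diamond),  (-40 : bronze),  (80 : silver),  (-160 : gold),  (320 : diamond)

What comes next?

(-640 : bronze)

First entry — ×(-2) each step: 5, -10, 20, -40, 80, -160, 320 → -640.
Rank: repeats silver → gold → diamond → bronze; silver, gold, diamond, bronze, silver, gold, diamond → bronze.
Combining the parts gives (-640 : bronze).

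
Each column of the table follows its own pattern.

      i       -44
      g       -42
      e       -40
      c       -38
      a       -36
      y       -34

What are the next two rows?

Letter: letters move back 2 places in the alphabet, wrapping A→Z, so i, g, e, c, a, y → w → u.
Second component: +2 each step, so -44, -42, -40, -38, -36, -34 → -32 → -30.
Putting the parts together: w  -32 and then u  -30.

w  -32; u  -30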